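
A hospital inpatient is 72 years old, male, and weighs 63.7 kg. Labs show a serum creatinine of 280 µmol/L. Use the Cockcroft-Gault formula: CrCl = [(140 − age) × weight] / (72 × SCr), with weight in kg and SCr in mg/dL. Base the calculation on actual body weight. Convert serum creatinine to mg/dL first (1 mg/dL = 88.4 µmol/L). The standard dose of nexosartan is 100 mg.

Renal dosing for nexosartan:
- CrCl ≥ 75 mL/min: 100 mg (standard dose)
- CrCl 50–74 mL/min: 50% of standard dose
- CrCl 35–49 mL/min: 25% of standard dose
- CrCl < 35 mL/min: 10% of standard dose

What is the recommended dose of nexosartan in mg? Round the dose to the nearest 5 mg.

SCr = 280 / 88.4 = 3.167 mg/dL
CrCl = (140 − 72) × 63.7 / (72 × 3.167) = 4331.6 / 228.02 ≈ 19.0 mL/min
CrCl ≈ 19 mL/min → bracket < 35 mL/min.
10% of 100 mg = 10 mg

10 mg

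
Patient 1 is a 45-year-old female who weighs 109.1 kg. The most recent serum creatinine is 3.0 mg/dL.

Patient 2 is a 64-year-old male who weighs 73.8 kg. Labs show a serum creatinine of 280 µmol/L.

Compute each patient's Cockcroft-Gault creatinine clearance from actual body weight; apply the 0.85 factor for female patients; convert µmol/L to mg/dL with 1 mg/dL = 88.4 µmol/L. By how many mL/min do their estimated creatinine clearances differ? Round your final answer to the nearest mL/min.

Patient 1: CrCl = (140 − 45) × 109.1 / (72 × 3) × 0.85 = 10364.5 / 216.00 × 0.85 ≈ 40.8 mL/min
Patient 2: SCr = 280 / 88.4 = 3.167 mg/dL
Patient 2: CrCl = (140 − 64) × 73.8 / (72 × 3.167) = 5608.8 / 228.02 ≈ 24.6 mL/min
|40.8 − 24.6| = 16.2 mL/min

16 mL/min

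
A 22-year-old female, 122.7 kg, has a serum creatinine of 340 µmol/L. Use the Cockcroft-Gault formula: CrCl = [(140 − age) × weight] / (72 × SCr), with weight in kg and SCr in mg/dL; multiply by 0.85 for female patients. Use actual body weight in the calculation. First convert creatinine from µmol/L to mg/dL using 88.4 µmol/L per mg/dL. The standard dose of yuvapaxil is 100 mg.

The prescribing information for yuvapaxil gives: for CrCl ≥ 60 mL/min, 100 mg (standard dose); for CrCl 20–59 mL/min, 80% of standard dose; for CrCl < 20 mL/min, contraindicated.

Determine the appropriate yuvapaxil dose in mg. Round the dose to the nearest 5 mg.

SCr = 340 / 88.4 = 3.846 mg/dL
CrCl = (140 − 22) × 122.7 / (72 × 3.846) × 0.85 = 14478.6 / 276.91 × 0.85 ≈ 44.4 mL/min
CrCl ≈ 44 mL/min → bracket 20–59 mL/min.
80% of 100 mg = 80 mg

80 mg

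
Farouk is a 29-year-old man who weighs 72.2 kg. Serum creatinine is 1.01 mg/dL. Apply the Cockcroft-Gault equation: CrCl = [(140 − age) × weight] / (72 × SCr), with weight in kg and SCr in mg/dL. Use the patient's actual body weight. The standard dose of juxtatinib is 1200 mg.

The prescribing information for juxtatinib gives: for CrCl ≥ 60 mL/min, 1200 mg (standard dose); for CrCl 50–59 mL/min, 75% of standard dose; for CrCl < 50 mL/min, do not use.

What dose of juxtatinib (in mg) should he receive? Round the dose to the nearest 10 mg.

1200 mg

CrCl = (140 − 29) × 72.2 / (72 × 1.01) = 8014.2 / 72.72 ≈ 110.2 mL/min
CrCl ≈ 110 mL/min → bracket ≥ 60 mL/min.
100% of 1200 mg = 1200 mg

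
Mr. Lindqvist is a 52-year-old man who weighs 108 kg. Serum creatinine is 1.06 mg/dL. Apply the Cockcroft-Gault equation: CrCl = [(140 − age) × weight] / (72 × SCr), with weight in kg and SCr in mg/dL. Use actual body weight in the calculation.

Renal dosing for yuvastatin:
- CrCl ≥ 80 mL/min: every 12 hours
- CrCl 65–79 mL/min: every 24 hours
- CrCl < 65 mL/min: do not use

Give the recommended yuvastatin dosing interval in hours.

every 12 hours

CrCl = (140 − 52) × 108 / (72 × 1.06) = 9504.0 / 76.32 ≈ 124.5 mL/min
CrCl ≈ 125 mL/min → bracket ≥ 80 mL/min → every 12 hours.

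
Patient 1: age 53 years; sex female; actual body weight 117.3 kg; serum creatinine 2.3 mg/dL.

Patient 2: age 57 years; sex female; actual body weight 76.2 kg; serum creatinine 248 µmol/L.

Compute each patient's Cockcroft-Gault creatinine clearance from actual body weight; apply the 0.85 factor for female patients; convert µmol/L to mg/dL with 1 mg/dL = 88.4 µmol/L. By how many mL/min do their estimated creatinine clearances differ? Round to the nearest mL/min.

Patient 1: CrCl = (140 − 53) × 117.3 / (72 × 2.3) × 0.85 = 10205.1 / 165.60 × 0.85 ≈ 52.4 mL/min
Patient 2: SCr = 248 / 88.4 = 2.805 mg/dL
Patient 2: CrCl = (140 − 57) × 76.2 / (72 × 2.805) × 0.85 = 6324.6 / 201.96 × 0.85 ≈ 26.6 mL/min
|52.4 − 26.6| = 25.8 mL/min

26 mL/min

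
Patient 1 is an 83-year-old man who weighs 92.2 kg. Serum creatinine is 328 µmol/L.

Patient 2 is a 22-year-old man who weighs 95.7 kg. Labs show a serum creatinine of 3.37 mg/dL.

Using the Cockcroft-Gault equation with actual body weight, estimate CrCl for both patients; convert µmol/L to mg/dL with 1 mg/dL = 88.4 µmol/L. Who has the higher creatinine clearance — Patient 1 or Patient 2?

Patient 1: SCr = 328 / 88.4 = 3.71 mg/dL
Patient 1: CrCl = (140 − 83) × 92.2 / (72 × 3.71) = 5255.4 / 267.12 ≈ 19.7 mL/min
Patient 2: CrCl = (140 − 22) × 95.7 / (72 × 3.37) = 11292.6 / 242.64 ≈ 46.5 mL/min
19.7 vs 46.5 mL/min → Patient 2 is higher.

Patient 2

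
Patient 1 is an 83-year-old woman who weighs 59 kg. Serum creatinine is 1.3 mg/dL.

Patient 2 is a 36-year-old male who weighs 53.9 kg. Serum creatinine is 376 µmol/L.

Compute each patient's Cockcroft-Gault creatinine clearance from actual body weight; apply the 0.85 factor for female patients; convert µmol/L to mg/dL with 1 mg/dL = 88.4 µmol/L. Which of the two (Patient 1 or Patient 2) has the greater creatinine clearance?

Patient 1

Patient 1: CrCl = (140 − 83) × 59 / (72 × 1.3) × 0.85 = 3363.0 / 93.60 × 0.85 ≈ 30.5 mL/min
Patient 2: SCr = 376 / 88.4 = 4.253 mg/dL
Patient 2: CrCl = (140 − 36) × 53.9 / (72 × 4.253) = 5605.6 / 306.22 ≈ 18.3 mL/min
30.5 vs 18.3 mL/min → Patient 1 is higher.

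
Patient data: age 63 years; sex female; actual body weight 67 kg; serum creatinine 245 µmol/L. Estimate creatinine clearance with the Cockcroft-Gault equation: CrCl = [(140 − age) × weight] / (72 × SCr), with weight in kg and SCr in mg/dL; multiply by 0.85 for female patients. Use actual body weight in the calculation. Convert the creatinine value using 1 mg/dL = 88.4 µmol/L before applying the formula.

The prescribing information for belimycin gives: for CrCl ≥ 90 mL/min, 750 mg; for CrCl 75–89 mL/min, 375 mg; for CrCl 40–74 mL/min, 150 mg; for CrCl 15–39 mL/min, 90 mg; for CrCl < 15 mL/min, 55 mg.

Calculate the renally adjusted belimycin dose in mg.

90 mg

SCr = 245 / 88.4 = 2.771 mg/dL
CrCl = (140 − 63) × 67 / (72 × 2.771) × 0.85 = 5159.0 / 199.51 × 0.85 ≈ 22.0 mL/min
CrCl ≈ 22 mL/min → bracket 15–39 mL/min.
Dose for this bracket: 90 mg.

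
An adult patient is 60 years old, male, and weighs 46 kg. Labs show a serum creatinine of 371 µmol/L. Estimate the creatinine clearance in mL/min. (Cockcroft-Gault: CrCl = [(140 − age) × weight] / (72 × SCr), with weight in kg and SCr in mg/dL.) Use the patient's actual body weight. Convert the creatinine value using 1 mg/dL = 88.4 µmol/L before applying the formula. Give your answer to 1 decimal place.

SCr = 371 / 88.4 = 4.197 mg/dL
CrCl = (140 − 60) × 46 / (72 × 4.197) = 3680.0 / 302.18 ≈ 12.2 mL/min

12.2 mL/min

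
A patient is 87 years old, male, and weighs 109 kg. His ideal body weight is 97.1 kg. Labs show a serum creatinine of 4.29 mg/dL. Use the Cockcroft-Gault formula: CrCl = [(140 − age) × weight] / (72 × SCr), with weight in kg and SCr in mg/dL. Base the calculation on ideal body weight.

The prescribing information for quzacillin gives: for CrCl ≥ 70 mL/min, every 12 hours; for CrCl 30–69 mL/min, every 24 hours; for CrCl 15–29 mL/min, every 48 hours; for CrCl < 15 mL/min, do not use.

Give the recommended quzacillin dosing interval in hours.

every 48 hours

CrCl = (140 − 87) × 97.1 / (72 × 4.29) = 5146.3 / 308.88 ≈ 16.7 mL/min
CrCl ≈ 17 mL/min → bracket 15–29 mL/min → every 48 hours.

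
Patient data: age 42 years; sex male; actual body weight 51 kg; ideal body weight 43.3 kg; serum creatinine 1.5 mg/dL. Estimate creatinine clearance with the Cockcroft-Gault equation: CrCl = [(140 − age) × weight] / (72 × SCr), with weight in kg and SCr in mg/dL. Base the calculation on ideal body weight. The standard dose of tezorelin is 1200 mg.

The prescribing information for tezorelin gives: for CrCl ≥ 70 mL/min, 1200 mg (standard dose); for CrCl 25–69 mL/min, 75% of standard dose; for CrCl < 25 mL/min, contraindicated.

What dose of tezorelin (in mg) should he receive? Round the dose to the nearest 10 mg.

900 mg

CrCl = (140 − 42) × 43.3 / (72 × 1.5) = 4243.4 / 108.00 ≈ 39.3 mL/min
CrCl ≈ 39 mL/min → bracket 25–69 mL/min.
75% of 1200 mg = 900 mg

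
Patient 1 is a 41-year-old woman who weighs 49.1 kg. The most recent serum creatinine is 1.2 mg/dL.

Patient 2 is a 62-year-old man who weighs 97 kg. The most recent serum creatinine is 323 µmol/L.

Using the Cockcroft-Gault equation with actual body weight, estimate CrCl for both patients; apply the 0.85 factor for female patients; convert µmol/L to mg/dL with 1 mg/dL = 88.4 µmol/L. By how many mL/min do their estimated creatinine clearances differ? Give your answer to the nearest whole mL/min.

Patient 1: CrCl = (140 − 41) × 49.1 / (72 × 1.2) × 0.85 = 4860.9 / 86.40 × 0.85 ≈ 47.8 mL/min
Patient 2: SCr = 323 / 88.4 = 3.654 mg/dL
Patient 2: CrCl = (140 − 62) × 97 / (72 × 3.654) = 7566.0 / 263.09 ≈ 28.8 mL/min
|47.8 − 28.8| = 19.0 mL/min

19 mL/min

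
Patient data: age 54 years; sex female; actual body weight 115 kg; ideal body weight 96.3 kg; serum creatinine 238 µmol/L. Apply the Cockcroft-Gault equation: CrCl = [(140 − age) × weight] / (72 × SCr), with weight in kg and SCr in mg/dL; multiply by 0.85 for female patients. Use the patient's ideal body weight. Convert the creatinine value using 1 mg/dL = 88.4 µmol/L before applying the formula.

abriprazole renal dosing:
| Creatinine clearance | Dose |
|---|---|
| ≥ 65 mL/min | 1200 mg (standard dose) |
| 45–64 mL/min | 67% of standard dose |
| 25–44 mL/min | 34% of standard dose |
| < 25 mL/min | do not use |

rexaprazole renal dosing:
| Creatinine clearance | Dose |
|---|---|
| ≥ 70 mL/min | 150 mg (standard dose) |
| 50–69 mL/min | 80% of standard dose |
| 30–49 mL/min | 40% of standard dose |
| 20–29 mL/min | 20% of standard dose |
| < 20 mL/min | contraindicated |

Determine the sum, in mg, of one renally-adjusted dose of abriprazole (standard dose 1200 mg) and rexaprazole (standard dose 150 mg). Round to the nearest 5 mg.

470 mg

SCr = 238 / 88.4 = 2.692 mg/dL
CrCl = (140 − 54) × 96.3 / (72 × 2.692) × 0.85 = 8281.8 / 193.82 × 0.85 ≈ 36.3 mL/min
CrCl ≈ 36 mL/min.
abriprazole: 25–44 mL/min → 34% of 1200 mg = 408 mg.
rexaprazole: 30–49 mL/min → 40% of 150 mg = 60 mg.
Total = 408 + 60 = 468 mg.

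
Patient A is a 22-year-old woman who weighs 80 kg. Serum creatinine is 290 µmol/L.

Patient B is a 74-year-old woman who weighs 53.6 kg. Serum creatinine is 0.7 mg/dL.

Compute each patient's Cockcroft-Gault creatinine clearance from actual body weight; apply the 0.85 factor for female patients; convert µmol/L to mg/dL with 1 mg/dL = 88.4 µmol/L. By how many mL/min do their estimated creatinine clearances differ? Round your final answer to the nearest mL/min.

Patient A: SCr = 290 / 88.4 = 3.281 mg/dL
Patient A: CrCl = (140 − 22) × 80 / (72 × 3.281) × 0.85 = 9440.0 / 236.23 × 0.85 ≈ 34.0 mL/min
Patient B: CrCl = (140 − 74) × 53.6 / (72 × 0.7) × 0.85 = 3537.6 / 50.40 × 0.85 ≈ 59.7 mL/min
|34.0 − 59.7| = 25.7 mL/min

26 mL/min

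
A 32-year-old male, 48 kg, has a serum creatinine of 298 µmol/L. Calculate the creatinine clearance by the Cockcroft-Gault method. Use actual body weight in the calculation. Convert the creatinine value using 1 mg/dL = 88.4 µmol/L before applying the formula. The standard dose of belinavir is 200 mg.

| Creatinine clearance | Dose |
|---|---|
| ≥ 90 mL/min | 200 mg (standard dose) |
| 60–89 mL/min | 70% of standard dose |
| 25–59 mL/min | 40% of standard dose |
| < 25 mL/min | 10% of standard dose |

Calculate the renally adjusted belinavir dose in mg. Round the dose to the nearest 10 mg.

20 mg

SCr = 298 / 88.4 = 3.371 mg/dL
CrCl = (140 − 32) × 48 / (72 × 3.371) = 5184.0 / 242.71 ≈ 21.4 mL/min
CrCl ≈ 21 mL/min → bracket < 25 mL/min.
10% of 200 mg = 20 mg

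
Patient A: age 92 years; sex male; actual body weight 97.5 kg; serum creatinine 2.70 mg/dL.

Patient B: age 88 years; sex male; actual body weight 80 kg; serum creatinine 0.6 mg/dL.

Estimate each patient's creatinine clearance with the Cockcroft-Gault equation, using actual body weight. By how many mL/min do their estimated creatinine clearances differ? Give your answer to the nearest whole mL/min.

Patient A: CrCl = (140 − 92) × 97.5 / (72 × 2.7) = 4680.0 / 194.40 ≈ 24.1 mL/min
Patient B: CrCl = (140 − 88) × 80 / (72 × 0.6) = 4160.0 / 43.20 ≈ 96.3 mL/min
|24.1 − 96.3| = 72.2 mL/min

72 mL/min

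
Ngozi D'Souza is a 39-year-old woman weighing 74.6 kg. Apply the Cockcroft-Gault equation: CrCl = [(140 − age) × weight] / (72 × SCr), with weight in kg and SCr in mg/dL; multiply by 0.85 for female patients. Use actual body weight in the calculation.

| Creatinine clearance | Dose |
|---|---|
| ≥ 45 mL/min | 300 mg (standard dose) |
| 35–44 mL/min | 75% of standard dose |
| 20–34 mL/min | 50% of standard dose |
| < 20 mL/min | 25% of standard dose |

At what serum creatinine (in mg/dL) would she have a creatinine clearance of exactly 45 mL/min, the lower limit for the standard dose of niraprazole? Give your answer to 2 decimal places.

1.98 mg/dL

Standard dose requires CrCl ≥ 45 mL/min.
Set (140 − 39) × 74.6 × 0.85 / (72 × SCr) = 45
SCr = (140 − 39) × 74.6 × 0.85 / (72 × 45) = 1.977 mg/dL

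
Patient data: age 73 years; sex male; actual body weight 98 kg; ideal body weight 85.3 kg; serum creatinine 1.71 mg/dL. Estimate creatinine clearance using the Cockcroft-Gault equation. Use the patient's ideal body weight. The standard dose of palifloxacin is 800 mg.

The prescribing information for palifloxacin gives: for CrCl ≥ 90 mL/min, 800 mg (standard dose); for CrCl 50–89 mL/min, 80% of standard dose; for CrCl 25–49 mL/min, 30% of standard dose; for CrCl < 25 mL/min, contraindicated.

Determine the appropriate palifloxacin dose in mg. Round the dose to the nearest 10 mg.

CrCl = (140 − 73) × 85.3 / (72 × 1.71) = 5715.1 / 123.12 ≈ 46.4 mL/min
CrCl ≈ 46 mL/min → bracket 25–49 mL/min.
30% of 800 mg = 240 mg

240 mg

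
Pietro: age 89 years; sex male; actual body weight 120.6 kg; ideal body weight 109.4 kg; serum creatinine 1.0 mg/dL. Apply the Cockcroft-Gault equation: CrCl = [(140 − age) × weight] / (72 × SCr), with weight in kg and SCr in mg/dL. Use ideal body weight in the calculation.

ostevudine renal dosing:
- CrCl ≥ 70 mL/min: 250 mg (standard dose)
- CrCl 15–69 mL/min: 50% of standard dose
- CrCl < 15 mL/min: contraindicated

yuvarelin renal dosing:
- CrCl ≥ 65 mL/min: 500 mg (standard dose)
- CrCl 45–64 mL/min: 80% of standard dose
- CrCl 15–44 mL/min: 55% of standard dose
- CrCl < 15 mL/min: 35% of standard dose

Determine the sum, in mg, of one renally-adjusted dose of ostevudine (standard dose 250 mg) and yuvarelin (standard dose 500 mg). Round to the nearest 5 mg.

750 mg

CrCl = (140 − 89) × 109.4 / (72 × 1) = 5579.4 / 72.00 ≈ 77.5 mL/min
CrCl ≈ 77 mL/min.
ostevudine: ≥ 70 mL/min → 100% of 250 mg = 250 mg.
yuvarelin: ≥ 65 mL/min → 100% of 500 mg = 500 mg.
Total = 250 + 500 = 750 mg.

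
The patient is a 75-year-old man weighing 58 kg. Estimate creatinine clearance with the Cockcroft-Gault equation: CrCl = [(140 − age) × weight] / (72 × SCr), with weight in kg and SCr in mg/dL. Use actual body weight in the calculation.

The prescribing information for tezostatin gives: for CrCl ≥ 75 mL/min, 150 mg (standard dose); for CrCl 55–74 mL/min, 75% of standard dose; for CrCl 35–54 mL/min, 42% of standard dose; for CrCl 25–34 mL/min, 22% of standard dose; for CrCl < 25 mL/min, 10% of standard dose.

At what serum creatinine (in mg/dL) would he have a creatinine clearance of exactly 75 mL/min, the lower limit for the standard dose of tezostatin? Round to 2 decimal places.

Standard dose requires CrCl ≥ 75 mL/min.
Set (140 − 75) × 58 / (72 × SCr) = 75
SCr = (140 − 75) × 58 / (72 × 75) = 0.698 mg/dL

0.70 mg/dL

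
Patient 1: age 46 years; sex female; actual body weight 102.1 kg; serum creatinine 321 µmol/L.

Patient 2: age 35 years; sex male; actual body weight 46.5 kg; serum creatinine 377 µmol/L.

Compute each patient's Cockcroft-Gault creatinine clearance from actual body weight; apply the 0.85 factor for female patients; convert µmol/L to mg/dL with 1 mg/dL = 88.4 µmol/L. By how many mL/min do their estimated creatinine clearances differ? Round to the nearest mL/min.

Patient 1: SCr = 321 / 88.4 = 3.631 mg/dL
Patient 1: CrCl = (140 − 46) × 102.1 / (72 × 3.631) × 0.85 = 9597.4 / 261.43 × 0.85 ≈ 31.2 mL/min
Patient 2: SCr = 377 / 88.4 = 4.265 mg/dL
Patient 2: CrCl = (140 − 35) × 46.5 / (72 × 4.265) = 4882.5 / 307.08 ≈ 15.9 mL/min
|31.2 − 15.9| = 15.3 mL/min

15 mL/min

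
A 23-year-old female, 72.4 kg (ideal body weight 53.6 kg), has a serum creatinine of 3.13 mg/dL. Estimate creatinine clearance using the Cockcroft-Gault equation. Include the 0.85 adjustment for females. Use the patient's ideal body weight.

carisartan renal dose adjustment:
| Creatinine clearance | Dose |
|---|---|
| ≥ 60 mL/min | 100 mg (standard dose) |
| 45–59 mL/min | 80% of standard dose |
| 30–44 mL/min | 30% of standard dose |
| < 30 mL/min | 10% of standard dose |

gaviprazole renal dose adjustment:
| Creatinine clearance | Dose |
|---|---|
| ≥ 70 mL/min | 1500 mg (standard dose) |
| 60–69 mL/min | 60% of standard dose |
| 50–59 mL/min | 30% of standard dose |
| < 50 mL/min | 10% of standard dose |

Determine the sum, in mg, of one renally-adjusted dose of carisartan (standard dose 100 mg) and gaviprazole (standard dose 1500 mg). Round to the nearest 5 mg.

CrCl = (140 − 23) × 53.6 / (72 × 3.13) × 0.85 = 6271.2 / 225.36 × 0.85 ≈ 23.7 mL/min
CrCl ≈ 24 mL/min.
carisartan: < 30 mL/min → 10% of 100 mg = 10 mg.
gaviprazole: < 50 mL/min → 10% of 1500 mg = 150 mg.
Total = 10 + 150 = 160 mg.

160 mg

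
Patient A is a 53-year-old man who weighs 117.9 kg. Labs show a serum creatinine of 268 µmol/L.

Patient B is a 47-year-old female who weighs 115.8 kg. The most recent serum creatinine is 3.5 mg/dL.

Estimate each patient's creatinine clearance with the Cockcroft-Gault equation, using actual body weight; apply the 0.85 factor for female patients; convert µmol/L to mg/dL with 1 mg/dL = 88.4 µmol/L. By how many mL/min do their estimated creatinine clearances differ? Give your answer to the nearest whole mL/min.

Patient A: SCr = 268 / 88.4 = 3.032 mg/dL
Patient A: CrCl = (140 − 53) × 117.9 / (72 × 3.032) = 10257.3 / 218.30 ≈ 47.0 mL/min
Patient B: CrCl = (140 − 47) × 115.8 / (72 × 3.5) × 0.85 = 10769.4 / 252.00 × 0.85 ≈ 36.3 mL/min
|47.0 − 36.3| = 10.7 mL/min

11 mL/min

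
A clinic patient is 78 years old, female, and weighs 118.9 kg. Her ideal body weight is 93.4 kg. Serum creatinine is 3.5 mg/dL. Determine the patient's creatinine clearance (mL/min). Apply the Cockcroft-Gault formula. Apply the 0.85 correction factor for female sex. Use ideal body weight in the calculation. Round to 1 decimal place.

19.5 mL/min

CrCl = (140 − 78) × 93.4 / (72 × 3.5) × 0.85 = 5790.8 / 252.00 × 0.85 ≈ 19.5 mL/min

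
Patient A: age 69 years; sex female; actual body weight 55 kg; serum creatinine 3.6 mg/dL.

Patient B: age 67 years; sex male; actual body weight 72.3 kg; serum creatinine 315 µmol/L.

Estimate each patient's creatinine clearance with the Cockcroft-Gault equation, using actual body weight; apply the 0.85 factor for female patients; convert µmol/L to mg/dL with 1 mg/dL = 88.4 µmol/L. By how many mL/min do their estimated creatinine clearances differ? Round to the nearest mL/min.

Patient A: CrCl = (140 − 69) × 55 / (72 × 3.6) × 0.85 = 3905.0 / 259.20 × 0.85 ≈ 12.8 mL/min
Patient B: SCr = 315 / 88.4 = 3.563 mg/dL
Patient B: CrCl = (140 − 67) × 72.3 / (72 × 3.563) = 5277.9 / 256.54 ≈ 20.6 mL/min
|12.8 − 20.6| = 7.8 mL/min

8 mL/min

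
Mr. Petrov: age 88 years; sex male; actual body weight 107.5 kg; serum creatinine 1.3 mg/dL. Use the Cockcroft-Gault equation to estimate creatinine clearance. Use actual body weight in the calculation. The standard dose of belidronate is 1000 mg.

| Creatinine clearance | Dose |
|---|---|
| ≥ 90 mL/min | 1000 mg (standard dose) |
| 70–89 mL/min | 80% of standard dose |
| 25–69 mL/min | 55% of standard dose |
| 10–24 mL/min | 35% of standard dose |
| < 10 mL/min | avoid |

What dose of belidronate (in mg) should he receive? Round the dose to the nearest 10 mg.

CrCl = (140 − 88) × 107.5 / (72 × 1.3) = 5590.0 / 93.60 ≈ 59.7 mL/min
CrCl ≈ 60 mL/min → bracket 25–69 mL/min.
55% of 1000 mg = 550 mg

550 mg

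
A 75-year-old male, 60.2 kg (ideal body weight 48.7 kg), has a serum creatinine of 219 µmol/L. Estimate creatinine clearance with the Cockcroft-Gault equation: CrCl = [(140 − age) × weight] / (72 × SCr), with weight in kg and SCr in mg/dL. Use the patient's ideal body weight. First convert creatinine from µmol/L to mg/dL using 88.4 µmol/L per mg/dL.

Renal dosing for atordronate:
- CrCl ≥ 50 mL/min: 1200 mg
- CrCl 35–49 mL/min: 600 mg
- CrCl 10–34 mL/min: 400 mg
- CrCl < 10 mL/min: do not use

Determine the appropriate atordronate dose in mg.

400 mg

SCr = 219 / 88.4 = 2.477 mg/dL
CrCl = (140 − 75) × 48.7 / (72 × 2.477) = 3165.5 / 178.34 ≈ 17.7 mL/min
CrCl ≈ 18 mL/min → bracket 10–34 mL/min.
Dose for this bracket: 400 mg.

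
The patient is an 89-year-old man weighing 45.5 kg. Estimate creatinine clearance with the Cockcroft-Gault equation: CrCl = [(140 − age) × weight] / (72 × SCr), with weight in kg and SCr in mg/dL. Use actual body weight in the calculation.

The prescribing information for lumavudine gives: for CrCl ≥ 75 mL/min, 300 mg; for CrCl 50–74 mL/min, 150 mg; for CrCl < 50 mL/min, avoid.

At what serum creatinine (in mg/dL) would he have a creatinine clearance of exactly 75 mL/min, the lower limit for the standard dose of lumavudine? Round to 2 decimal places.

Standard dose requires CrCl ≥ 75 mL/min.
Set (140 − 89) × 45.5 / (72 × SCr) = 75
SCr = (140 − 89) × 45.5 / (72 × 75) = 0.430 mg/dL

0.43 mg/dL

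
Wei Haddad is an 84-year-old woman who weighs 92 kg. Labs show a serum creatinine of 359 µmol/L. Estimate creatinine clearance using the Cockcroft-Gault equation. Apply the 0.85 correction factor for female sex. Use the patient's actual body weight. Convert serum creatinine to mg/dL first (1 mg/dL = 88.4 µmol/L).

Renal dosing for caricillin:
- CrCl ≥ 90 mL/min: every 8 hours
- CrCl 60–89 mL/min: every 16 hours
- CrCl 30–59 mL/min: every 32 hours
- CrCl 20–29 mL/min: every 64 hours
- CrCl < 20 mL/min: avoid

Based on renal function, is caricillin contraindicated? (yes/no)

SCr = 359 / 88.4 = 4.061 mg/dL
CrCl = (140 − 84) × 92 / (72 × 4.061) × 0.85 = 5152.0 / 292.39 × 0.85 ≈ 15.0 mL/min
CrCl ≈ 15 mL/min, which is < 20 mL/min.

yes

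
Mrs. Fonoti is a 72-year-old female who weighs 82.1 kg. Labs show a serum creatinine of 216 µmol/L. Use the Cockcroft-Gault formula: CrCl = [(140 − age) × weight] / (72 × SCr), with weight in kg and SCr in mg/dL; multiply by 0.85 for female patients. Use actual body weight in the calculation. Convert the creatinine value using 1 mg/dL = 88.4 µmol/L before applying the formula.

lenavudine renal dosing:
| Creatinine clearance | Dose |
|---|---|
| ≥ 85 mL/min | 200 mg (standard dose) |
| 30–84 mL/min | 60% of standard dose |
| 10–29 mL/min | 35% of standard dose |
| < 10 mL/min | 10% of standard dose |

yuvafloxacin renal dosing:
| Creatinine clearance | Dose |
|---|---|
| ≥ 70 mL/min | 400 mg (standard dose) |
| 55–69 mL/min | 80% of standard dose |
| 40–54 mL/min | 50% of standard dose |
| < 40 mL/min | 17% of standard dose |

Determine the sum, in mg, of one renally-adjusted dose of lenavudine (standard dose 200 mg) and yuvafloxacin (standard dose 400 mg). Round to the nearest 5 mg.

140 mg

SCr = 216 / 88.4 = 2.443 mg/dL
CrCl = (140 − 72) × 82.1 / (72 × 2.443) × 0.85 = 5582.8 / 175.90 × 0.85 ≈ 27.0 mL/min
CrCl ≈ 27 mL/min.
lenavudine: 10–29 mL/min → 35% of 200 mg = 70 mg.
yuvafloxacin: < 40 mL/min → 17% of 400 mg = 68 mg.
Total = 70 + 68 = 138 mg.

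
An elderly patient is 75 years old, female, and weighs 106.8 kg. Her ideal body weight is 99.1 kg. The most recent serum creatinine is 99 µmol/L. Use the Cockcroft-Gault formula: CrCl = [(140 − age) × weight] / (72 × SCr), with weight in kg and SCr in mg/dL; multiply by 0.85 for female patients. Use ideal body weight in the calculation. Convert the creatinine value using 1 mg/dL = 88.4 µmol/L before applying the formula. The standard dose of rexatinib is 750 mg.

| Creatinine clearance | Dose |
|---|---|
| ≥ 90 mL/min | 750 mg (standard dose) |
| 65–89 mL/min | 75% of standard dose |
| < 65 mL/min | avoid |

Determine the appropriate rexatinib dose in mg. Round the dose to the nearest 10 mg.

SCr = 99 / 88.4 = 1.12 mg/dL
CrCl = (140 − 75) × 99.1 / (72 × 1.12) × 0.85 = 6441.5 / 80.64 × 0.85 ≈ 67.9 mL/min
CrCl ≈ 68 mL/min → bracket 65–89 mL/min.
75% of 750 mg = 562.5 mg → 560 mg

560 mg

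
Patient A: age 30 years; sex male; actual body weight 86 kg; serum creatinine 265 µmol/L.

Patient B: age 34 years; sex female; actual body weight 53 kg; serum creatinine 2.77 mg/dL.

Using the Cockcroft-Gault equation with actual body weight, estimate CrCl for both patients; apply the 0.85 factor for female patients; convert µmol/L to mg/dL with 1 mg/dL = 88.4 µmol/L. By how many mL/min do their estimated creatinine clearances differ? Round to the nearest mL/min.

20 mL/min

Patient A: SCr = 265 / 88.4 = 2.998 mg/dL
Patient A: CrCl = (140 − 30) × 86 / (72 × 2.998) = 9460.0 / 215.86 ≈ 43.8 mL/min
Patient B: CrCl = (140 − 34) × 53 / (72 × 2.77) × 0.85 = 5618.0 / 199.44 × 0.85 ≈ 23.9 mL/min
|43.8 − 23.9| = 19.9 mL/min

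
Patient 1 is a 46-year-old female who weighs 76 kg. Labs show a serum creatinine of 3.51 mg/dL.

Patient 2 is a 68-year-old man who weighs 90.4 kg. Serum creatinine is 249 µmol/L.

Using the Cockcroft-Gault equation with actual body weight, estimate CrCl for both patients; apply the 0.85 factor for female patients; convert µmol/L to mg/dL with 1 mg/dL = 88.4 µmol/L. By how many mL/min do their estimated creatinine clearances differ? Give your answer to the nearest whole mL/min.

8 mL/min

Patient 1: CrCl = (140 − 46) × 76 / (72 × 3.51) × 0.85 = 7144.0 / 252.72 × 0.85 ≈ 24.0 mL/min
Patient 2: SCr = 249 / 88.4 = 2.817 mg/dL
Patient 2: CrCl = (140 − 68) × 90.4 / (72 × 2.817) = 6508.8 / 202.82 ≈ 32.1 mL/min
|24.0 − 32.1| = 8.1 mL/min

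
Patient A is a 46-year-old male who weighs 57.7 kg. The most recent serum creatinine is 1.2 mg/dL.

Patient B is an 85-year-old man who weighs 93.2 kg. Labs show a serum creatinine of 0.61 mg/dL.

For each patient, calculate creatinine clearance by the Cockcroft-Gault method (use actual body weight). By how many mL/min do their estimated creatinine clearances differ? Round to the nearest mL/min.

Patient A: CrCl = (140 − 46) × 57.7 / (72 × 1.2) = 5423.8 / 86.40 ≈ 62.8 mL/min
Patient B: CrCl = (140 − 85) × 93.2 / (72 × 0.61) = 5126.0 / 43.92 ≈ 116.7 mL/min
|62.8 − 116.7| = 53.9 mL/min

54 mL/min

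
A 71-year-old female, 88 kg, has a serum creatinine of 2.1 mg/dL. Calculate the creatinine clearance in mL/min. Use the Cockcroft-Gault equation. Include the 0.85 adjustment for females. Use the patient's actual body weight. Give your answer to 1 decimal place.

CrCl = (140 − 71) × 88 / (72 × 2.1) × 0.85 = 6072.0 / 151.20 × 0.85 ≈ 34.1 mL/min

34.1 mL/min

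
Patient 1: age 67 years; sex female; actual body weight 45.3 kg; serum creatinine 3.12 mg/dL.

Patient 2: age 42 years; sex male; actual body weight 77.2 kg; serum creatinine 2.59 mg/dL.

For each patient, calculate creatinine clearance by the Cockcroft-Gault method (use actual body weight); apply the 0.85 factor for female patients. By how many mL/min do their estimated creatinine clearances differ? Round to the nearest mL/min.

Patient 1: CrCl = (140 − 67) × 45.3 / (72 × 3.12) × 0.85 = 3306.9 / 224.64 × 0.85 ≈ 12.5 mL/min
Patient 2: CrCl = (140 − 42) × 77.2 / (72 × 2.59) = 7565.6 / 186.48 ≈ 40.6 mL/min
|12.5 − 40.6| = 28.1 mL/min

28 mL/min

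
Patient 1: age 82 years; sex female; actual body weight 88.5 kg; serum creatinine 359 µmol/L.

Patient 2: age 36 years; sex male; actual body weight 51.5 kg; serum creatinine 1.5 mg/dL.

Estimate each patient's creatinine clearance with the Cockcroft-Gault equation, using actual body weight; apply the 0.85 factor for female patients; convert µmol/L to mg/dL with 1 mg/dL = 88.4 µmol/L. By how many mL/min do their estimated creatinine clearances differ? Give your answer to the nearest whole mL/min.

35 mL/min

Patient 1: SCr = 359 / 88.4 = 4.061 mg/dL
Patient 1: CrCl = (140 − 82) × 88.5 / (72 × 4.061) × 0.85 = 5133.0 / 292.39 × 0.85 ≈ 14.9 mL/min
Patient 2: CrCl = (140 − 36) × 51.5 / (72 × 1.5) = 5356.0 / 108.00 ≈ 49.6 mL/min
|14.9 − 49.6| = 34.7 mL/min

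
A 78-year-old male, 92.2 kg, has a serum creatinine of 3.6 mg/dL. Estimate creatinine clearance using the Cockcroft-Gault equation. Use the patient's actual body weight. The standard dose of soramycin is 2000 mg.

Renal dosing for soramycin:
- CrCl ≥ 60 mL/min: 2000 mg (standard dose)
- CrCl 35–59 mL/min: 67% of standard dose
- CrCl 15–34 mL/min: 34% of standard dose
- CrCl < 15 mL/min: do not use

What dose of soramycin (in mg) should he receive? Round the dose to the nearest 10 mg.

680 mg

CrCl = (140 − 78) × 92.2 / (72 × 3.6) = 5716.4 / 259.20 ≈ 22.1 mL/min
CrCl ≈ 22 mL/min → bracket 15–34 mL/min.
34% of 2000 mg = 680 mg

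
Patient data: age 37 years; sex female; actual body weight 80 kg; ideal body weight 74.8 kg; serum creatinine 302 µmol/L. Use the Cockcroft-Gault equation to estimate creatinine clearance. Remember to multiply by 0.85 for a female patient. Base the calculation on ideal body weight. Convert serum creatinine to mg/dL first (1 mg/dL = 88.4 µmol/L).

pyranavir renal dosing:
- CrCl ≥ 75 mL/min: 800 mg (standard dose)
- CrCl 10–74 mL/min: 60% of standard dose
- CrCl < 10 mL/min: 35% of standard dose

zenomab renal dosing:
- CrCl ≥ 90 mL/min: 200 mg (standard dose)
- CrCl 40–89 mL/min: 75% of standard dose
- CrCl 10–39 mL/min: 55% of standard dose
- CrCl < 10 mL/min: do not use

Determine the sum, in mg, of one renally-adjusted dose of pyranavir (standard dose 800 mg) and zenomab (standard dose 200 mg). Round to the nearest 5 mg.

590 mg

SCr = 302 / 88.4 = 3.416 mg/dL
CrCl = (140 − 37) × 74.8 / (72 × 3.416) × 0.85 = 7704.4 / 245.95 × 0.85 ≈ 26.6 mL/min
CrCl ≈ 27 mL/min.
pyranavir: 10–74 mL/min → 60% of 800 mg = 480 mg.
zenomab: 10–39 mL/min → 55% of 200 mg = 110 mg.
Total = 480 + 110 = 590 mg.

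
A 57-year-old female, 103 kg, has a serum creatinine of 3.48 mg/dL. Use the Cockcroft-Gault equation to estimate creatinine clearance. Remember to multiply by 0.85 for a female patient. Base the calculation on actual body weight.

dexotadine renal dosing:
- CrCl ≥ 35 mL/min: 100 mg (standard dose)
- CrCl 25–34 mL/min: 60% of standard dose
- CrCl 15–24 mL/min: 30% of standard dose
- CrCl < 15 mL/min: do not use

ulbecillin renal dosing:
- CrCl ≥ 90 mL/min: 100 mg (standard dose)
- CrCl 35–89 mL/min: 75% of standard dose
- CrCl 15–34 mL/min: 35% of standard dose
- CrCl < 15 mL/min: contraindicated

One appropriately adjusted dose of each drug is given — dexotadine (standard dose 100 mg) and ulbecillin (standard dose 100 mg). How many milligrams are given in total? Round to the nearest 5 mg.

CrCl = (140 − 57) × 103 / (72 × 3.48) × 0.85 = 8549.0 / 250.56 × 0.85 ≈ 29.0 mL/min
CrCl ≈ 29 mL/min.
dexotadine: 25–34 mL/min → 60% of 100 mg = 60 mg.
ulbecillin: 15–34 mL/min → 35% of 100 mg = 35 mg.
Total = 60 + 35 = 95 mg.

95 mg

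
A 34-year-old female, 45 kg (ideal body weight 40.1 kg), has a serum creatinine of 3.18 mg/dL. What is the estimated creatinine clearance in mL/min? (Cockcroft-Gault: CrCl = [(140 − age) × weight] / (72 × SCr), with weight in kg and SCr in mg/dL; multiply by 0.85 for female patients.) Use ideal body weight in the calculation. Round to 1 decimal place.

CrCl = (140 − 34) × 40.1 / (72 × 3.18) × 0.85 = 4250.6 / 228.96 × 0.85 ≈ 15.8 mL/min

15.8 mL/min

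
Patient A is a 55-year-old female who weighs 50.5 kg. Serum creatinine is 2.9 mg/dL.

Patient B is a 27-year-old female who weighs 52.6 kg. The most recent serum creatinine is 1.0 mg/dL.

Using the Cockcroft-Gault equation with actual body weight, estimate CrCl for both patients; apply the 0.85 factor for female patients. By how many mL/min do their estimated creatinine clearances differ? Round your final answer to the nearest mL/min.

53 mL/min

Patient A: CrCl = (140 − 55) × 50.5 / (72 × 2.9) × 0.85 = 4292.5 / 208.80 × 0.85 ≈ 17.5 mL/min
Patient B: CrCl = (140 − 27) × 52.6 / (72 × 1) × 0.85 = 5943.8 / 72.00 × 0.85 ≈ 70.2 mL/min
|17.5 − 70.2| = 52.7 mL/min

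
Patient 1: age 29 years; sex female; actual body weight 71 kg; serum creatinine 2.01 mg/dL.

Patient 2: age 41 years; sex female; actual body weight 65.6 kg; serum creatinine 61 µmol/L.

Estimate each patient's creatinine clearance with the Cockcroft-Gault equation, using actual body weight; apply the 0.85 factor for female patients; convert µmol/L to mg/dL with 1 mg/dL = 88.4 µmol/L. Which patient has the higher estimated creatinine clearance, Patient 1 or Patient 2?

Patient 1: CrCl = (140 − 29) × 71 / (72 × 2.01) × 0.85 = 7881.0 / 144.72 × 0.85 ≈ 46.3 mL/min
Patient 2: SCr = 61 / 88.4 = 0.69 mg/dL
Patient 2: CrCl = (140 − 41) × 65.6 / (72 × 0.69) × 0.85 = 6494.4 / 49.68 × 0.85 ≈ 111.1 mL/min
46.3 vs 111.1 mL/min → Patient 2 is higher.

Patient 2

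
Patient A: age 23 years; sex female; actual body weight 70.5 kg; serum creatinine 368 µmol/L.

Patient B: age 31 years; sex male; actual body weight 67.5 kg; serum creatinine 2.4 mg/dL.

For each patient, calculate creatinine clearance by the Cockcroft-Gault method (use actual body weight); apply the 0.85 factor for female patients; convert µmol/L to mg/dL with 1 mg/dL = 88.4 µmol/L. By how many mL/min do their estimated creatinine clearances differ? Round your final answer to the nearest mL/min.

Patient A: SCr = 368 / 88.4 = 4.163 mg/dL
Patient A: CrCl = (140 − 23) × 70.5 / (72 × 4.163) × 0.85 = 8248.5 / 299.74 × 0.85 ≈ 23.4 mL/min
Patient B: CrCl = (140 − 31) × 67.5 / (72 × 2.4) = 7357.5 / 172.80 ≈ 42.6 mL/min
|23.4 − 42.6| = 19.2 mL/min

19 mL/min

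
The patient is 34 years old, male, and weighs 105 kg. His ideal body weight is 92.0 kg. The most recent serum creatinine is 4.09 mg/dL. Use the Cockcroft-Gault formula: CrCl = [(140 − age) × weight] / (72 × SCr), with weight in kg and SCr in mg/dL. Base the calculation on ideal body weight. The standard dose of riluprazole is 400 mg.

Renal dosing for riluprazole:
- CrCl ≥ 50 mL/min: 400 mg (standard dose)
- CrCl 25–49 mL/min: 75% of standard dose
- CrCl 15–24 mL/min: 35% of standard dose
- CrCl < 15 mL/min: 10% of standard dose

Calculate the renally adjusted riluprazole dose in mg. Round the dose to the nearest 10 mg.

CrCl = (140 − 34) × 92 / (72 × 4.09) = 9752.0 / 294.48 ≈ 33.1 mL/min
CrCl ≈ 33 mL/min → bracket 25–49 mL/min.
75% of 400 mg = 300 mg

300 mg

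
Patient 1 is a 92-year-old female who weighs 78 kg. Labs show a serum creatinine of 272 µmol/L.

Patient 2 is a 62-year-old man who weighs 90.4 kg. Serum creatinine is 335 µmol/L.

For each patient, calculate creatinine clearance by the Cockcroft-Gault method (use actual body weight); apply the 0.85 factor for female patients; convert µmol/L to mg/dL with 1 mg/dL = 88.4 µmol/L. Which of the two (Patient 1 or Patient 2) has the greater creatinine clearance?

Patient 2

Patient 1: SCr = 272 / 88.4 = 3.077 mg/dL
Patient 1: CrCl = (140 − 92) × 78 / (72 × 3.077) × 0.85 = 3744.0 / 221.54 × 0.85 ≈ 14.4 mL/min
Patient 2: SCr = 335 / 88.4 = 3.79 mg/dL
Patient 2: CrCl = (140 − 62) × 90.4 / (72 × 3.79) = 7051.2 / 272.88 ≈ 25.8 mL/min
14.4 vs 25.8 mL/min → Patient 2 is higher.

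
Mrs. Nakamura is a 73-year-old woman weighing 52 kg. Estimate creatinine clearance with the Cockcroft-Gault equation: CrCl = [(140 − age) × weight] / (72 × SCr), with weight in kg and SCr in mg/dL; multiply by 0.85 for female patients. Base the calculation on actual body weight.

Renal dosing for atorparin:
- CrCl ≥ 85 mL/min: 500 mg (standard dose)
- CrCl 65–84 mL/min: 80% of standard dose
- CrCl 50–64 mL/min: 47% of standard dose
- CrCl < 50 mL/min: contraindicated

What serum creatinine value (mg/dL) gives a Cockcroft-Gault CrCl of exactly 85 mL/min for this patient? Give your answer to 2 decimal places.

Standard dose requires CrCl ≥ 85 mL/min.
Set (140 − 73) × 52 × 0.85 / (72 × SCr) = 85
SCr = (140 − 73) × 52 × 0.85 / (72 × 85) = 0.484 mg/dL

0.48 mg/dL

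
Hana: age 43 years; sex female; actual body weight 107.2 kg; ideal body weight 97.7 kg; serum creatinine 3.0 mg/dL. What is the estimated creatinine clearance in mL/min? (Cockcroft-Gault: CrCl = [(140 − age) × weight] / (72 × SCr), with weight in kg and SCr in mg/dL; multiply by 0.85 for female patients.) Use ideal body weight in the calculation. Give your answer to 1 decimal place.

CrCl = (140 − 43) × 97.7 / (72 × 3) × 0.85 = 9476.9 / 216.00 × 0.85 ≈ 37.3 mL/min

37.3 mL/min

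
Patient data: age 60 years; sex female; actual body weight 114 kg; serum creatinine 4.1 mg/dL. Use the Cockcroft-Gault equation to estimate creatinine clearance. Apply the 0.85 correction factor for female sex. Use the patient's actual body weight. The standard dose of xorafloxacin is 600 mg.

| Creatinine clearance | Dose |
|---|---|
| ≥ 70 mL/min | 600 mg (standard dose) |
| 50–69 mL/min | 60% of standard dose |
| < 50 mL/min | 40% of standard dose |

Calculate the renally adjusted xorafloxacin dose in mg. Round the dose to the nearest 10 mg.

CrCl = (140 − 60) × 114 / (72 × 4.1) × 0.85 = 9120.0 / 295.20 × 0.85 ≈ 26.3 mL/min
CrCl ≈ 26 mL/min → bracket < 50 mL/min.
40% of 600 mg = 240 mg

240 mg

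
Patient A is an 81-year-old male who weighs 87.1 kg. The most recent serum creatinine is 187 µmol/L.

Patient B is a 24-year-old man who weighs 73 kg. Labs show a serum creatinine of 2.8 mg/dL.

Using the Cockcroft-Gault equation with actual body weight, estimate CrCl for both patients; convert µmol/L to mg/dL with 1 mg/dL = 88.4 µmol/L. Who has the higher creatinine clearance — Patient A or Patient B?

Patient B

Patient A: SCr = 187 / 88.4 = 2.115 mg/dL
Patient A: CrCl = (140 − 81) × 87.1 / (72 × 2.115) = 5138.9 / 152.28 ≈ 33.7 mL/min
Patient B: CrCl = (140 − 24) × 73 / (72 × 2.8) = 8468.0 / 201.60 ≈ 42.0 mL/min
33.7 vs 42.0 mL/min → Patient B is higher.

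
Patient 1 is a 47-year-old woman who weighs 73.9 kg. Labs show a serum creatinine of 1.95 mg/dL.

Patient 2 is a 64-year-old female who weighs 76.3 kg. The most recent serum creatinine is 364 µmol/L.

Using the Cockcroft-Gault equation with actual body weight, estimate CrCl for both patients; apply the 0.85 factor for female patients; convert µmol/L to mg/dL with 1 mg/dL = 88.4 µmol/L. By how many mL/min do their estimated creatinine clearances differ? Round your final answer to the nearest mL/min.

25 mL/min

Patient 1: CrCl = (140 − 47) × 73.9 / (72 × 1.95) × 0.85 = 6872.7 / 140.40 × 0.85 ≈ 41.6 mL/min
Patient 2: SCr = 364 / 88.4 = 4.118 mg/dL
Patient 2: CrCl = (140 − 64) × 76.3 / (72 × 4.118) × 0.85 = 5798.8 / 296.50 × 0.85 ≈ 16.6 mL/min
|41.6 − 16.6| = 25.0 mL/min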